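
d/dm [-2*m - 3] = -2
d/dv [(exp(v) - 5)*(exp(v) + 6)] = (2*exp(v) + 1)*exp(v)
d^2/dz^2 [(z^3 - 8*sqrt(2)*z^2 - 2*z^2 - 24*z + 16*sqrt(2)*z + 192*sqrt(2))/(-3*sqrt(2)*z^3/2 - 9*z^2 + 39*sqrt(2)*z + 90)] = 4*(2*z^6 + 11*sqrt(2)*z^6 - 48*sqrt(2)*z^5 - 6*z^5 - 492*sqrt(2)*z^4 - 132*z^4 - 4408*z^3 - 128*sqrt(2)*z^3 - 4680*z^2 + 10908*sqrt(2)*z^2 - 8640*sqrt(2)*z + 62856*z - 168672*sqrt(2) + 28560)/(3*(sqrt(2)*z^9 + 18*z^8 - 24*sqrt(2)*z^7 - 1008*z^6 - 456*sqrt(2)*z^5 + 18288*z^4 + 15904*sqrt(2)*z^3 - 89280*z^2 - 140400*sqrt(2)*z - 108000))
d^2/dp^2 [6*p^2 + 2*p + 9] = 12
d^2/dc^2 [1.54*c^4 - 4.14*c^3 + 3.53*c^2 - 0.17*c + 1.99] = 18.48*c^2 - 24.84*c + 7.06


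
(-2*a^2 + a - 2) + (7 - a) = 5 - 2*a^2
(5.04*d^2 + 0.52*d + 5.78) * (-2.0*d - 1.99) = -10.08*d^3 - 11.0696*d^2 - 12.5948*d - 11.5022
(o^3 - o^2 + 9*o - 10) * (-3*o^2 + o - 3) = -3*o^5 + 4*o^4 - 31*o^3 + 42*o^2 - 37*o + 30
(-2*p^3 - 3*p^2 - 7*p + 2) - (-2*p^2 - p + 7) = -2*p^3 - p^2 - 6*p - 5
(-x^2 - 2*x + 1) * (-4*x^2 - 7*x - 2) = 4*x^4 + 15*x^3 + 12*x^2 - 3*x - 2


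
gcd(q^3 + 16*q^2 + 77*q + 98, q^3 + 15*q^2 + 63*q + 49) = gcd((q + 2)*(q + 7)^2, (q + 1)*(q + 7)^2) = q^2 + 14*q + 49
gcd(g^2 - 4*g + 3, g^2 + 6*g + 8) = 1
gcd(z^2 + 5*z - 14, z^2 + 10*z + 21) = z + 7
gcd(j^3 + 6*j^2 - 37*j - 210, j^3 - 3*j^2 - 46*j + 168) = j^2 + j - 42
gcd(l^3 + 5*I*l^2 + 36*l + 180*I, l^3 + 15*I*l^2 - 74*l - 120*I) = l^2 + 11*I*l - 30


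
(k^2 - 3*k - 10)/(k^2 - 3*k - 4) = (-k^2 + 3*k + 10)/(-k^2 + 3*k + 4)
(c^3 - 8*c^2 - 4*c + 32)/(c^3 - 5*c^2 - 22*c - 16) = (c - 2)/(c + 1)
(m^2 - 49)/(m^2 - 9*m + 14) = (m + 7)/(m - 2)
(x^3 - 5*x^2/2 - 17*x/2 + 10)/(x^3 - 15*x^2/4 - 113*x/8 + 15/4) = 4*(x^2 - 5*x + 4)/(4*x^2 - 25*x + 6)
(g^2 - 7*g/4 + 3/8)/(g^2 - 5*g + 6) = (8*g^2 - 14*g + 3)/(8*(g^2 - 5*g + 6))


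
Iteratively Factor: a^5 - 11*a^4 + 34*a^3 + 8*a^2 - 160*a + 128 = (a - 4)*(a^4 - 7*a^3 + 6*a^2 + 32*a - 32) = (a - 4)*(a - 1)*(a^3 - 6*a^2 + 32) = (a - 4)^2*(a - 1)*(a^2 - 2*a - 8) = (a - 4)^2*(a - 1)*(a + 2)*(a - 4)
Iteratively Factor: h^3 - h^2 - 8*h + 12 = (h + 3)*(h^2 - 4*h + 4) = (h - 2)*(h + 3)*(h - 2)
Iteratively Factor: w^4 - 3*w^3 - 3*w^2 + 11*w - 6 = (w + 2)*(w^3 - 5*w^2 + 7*w - 3) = (w - 1)*(w + 2)*(w^2 - 4*w + 3) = (w - 1)^2*(w + 2)*(w - 3)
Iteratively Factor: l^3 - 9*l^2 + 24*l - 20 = (l - 5)*(l^2 - 4*l + 4) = (l - 5)*(l - 2)*(l - 2)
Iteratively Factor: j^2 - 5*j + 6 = (j - 2)*(j - 3)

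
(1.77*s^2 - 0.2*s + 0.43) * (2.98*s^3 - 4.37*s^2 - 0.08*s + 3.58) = 5.2746*s^5 - 8.3309*s^4 + 2.0138*s^3 + 4.4735*s^2 - 0.7504*s + 1.5394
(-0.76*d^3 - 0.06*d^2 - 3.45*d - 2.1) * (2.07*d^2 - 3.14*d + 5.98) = -1.5732*d^5 + 2.2622*d^4 - 11.4979*d^3 + 6.1272*d^2 - 14.037*d - 12.558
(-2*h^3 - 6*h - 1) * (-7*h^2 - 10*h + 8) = 14*h^5 + 20*h^4 + 26*h^3 + 67*h^2 - 38*h - 8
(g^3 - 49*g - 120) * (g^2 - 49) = g^5 - 98*g^3 - 120*g^2 + 2401*g + 5880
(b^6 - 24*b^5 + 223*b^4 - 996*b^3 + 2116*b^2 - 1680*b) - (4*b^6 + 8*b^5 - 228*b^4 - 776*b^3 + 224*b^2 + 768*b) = -3*b^6 - 32*b^5 + 451*b^4 - 220*b^3 + 1892*b^2 - 2448*b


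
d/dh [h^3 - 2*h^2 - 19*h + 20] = 3*h^2 - 4*h - 19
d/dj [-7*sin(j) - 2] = -7*cos(j)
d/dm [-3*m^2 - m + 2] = -6*m - 1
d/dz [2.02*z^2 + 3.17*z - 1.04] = 4.04*z + 3.17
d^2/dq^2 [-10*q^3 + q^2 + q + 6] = 2 - 60*q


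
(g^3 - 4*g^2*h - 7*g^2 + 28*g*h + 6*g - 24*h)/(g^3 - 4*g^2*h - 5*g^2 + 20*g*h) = (g^2 - 7*g + 6)/(g*(g - 5))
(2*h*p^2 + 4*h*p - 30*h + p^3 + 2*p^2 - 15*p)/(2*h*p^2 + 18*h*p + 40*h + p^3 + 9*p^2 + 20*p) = (p - 3)/(p + 4)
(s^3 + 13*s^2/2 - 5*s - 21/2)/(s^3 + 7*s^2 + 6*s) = (2*s^2 + 11*s - 21)/(2*s*(s + 6))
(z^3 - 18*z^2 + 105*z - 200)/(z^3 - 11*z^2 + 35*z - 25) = (z - 8)/(z - 1)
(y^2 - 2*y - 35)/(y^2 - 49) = (y + 5)/(y + 7)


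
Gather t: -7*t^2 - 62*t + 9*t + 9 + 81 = -7*t^2 - 53*t + 90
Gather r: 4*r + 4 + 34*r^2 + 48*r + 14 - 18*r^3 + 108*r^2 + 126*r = -18*r^3 + 142*r^2 + 178*r + 18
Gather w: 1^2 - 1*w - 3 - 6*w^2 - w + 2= -6*w^2 - 2*w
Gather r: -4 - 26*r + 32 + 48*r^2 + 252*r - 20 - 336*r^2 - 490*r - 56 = -288*r^2 - 264*r - 48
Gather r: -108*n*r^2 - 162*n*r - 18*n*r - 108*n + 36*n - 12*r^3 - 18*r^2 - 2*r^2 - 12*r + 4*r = -72*n - 12*r^3 + r^2*(-108*n - 20) + r*(-180*n - 8)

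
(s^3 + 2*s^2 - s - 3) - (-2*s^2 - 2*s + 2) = s^3 + 4*s^2 + s - 5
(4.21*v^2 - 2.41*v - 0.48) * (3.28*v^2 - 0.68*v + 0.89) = 13.8088*v^4 - 10.7676*v^3 + 3.8113*v^2 - 1.8185*v - 0.4272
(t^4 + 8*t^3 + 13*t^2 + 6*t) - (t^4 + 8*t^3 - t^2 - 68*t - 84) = 14*t^2 + 74*t + 84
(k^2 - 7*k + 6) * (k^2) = k^4 - 7*k^3 + 6*k^2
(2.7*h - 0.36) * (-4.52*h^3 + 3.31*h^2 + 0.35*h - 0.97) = -12.204*h^4 + 10.5642*h^3 - 0.2466*h^2 - 2.745*h + 0.3492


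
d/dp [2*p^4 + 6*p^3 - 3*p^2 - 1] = 2*p*(4*p^2 + 9*p - 3)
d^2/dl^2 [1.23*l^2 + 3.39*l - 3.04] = 2.46000000000000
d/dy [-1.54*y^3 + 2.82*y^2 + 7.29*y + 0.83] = -4.62*y^2 + 5.64*y + 7.29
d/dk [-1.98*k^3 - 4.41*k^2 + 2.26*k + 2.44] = -5.94*k^2 - 8.82*k + 2.26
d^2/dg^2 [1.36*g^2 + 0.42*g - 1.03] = 2.72000000000000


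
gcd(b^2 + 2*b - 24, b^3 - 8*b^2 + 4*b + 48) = b - 4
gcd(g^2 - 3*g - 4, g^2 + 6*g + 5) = g + 1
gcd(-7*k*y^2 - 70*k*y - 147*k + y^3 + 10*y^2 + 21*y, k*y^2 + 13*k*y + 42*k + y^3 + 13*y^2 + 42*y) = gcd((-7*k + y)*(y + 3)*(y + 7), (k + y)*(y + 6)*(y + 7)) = y + 7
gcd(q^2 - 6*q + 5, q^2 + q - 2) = q - 1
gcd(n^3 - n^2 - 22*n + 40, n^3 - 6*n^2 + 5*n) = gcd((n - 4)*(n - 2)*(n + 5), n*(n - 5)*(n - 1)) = 1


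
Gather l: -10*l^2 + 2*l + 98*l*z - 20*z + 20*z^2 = -10*l^2 + l*(98*z + 2) + 20*z^2 - 20*z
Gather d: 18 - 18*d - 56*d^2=-56*d^2 - 18*d + 18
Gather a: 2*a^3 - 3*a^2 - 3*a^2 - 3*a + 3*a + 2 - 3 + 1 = 2*a^3 - 6*a^2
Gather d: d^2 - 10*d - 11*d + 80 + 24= d^2 - 21*d + 104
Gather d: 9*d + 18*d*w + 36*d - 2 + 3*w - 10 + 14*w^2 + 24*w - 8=d*(18*w + 45) + 14*w^2 + 27*w - 20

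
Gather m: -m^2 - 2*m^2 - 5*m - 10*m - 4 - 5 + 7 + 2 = -3*m^2 - 15*m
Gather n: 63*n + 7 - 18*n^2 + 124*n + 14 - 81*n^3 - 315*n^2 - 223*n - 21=-81*n^3 - 333*n^2 - 36*n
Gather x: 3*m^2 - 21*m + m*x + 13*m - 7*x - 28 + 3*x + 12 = 3*m^2 - 8*m + x*(m - 4) - 16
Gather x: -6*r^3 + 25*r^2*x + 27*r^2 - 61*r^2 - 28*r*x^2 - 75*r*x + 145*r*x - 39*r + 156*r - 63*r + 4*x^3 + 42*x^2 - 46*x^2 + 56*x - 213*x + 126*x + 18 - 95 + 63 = -6*r^3 - 34*r^2 + 54*r + 4*x^3 + x^2*(-28*r - 4) + x*(25*r^2 + 70*r - 31) - 14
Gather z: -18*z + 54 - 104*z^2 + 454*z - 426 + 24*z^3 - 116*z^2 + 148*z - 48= 24*z^3 - 220*z^2 + 584*z - 420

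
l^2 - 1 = (l - 1)*(l + 1)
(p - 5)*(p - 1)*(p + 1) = p^3 - 5*p^2 - p + 5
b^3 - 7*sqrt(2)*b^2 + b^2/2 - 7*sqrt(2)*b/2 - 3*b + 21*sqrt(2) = (b - 3/2)*(b + 2)*(b - 7*sqrt(2))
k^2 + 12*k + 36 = (k + 6)^2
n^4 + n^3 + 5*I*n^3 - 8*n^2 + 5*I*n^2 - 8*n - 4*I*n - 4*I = (n + 1)*(n + I)*(n + 2*I)^2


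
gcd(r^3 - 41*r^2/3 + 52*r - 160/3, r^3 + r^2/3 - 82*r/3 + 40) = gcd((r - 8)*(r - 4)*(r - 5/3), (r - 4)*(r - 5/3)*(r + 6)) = r^2 - 17*r/3 + 20/3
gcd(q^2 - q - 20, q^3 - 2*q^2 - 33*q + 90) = q - 5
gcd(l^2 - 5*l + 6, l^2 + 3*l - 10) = l - 2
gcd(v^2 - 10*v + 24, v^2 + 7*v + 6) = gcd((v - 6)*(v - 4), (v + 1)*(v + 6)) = 1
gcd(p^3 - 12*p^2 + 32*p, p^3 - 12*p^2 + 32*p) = p^3 - 12*p^2 + 32*p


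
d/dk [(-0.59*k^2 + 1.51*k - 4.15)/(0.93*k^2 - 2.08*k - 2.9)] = (-0.1771*k^2 + 11.141*k - 13.011)/(0.8649*k^4 - 3.8688*k^3 - 1.0676*k^2 + 12.064*k + 8.41)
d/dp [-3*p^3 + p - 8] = 1 - 9*p^2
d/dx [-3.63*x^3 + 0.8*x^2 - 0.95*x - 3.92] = -10.89*x^2 + 1.6*x - 0.95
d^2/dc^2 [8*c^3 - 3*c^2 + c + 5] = 48*c - 6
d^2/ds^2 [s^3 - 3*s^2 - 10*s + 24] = 6*s - 6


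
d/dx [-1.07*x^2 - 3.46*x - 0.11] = -2.14*x - 3.46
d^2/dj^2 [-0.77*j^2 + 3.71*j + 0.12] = -1.54000000000000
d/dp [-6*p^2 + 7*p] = 7 - 12*p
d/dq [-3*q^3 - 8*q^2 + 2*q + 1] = -9*q^2 - 16*q + 2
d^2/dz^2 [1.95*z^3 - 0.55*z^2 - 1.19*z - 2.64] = 11.7*z - 1.1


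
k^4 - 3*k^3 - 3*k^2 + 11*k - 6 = (k - 3)*(k - 1)^2*(k + 2)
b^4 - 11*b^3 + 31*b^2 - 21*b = b*(b - 7)*(b - 3)*(b - 1)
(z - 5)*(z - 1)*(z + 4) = z^3 - 2*z^2 - 19*z + 20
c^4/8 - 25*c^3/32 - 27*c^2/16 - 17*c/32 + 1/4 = (c/4 + 1/4)*(c/2 + 1/2)*(c - 8)*(c - 1/4)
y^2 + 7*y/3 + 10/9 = (y + 2/3)*(y + 5/3)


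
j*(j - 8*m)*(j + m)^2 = j^4 - 6*j^3*m - 15*j^2*m^2 - 8*j*m^3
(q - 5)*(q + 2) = q^2 - 3*q - 10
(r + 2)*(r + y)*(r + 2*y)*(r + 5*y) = r^4 + 8*r^3*y + 2*r^3 + 17*r^2*y^2 + 16*r^2*y + 10*r*y^3 + 34*r*y^2 + 20*y^3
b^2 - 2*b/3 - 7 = (b - 3)*(b + 7/3)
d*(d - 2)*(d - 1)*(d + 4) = d^4 + d^3 - 10*d^2 + 8*d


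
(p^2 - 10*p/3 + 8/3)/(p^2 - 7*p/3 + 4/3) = (p - 2)/(p - 1)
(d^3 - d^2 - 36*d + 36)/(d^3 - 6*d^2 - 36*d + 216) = (d - 1)/(d - 6)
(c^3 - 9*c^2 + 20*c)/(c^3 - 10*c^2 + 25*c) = (c - 4)/(c - 5)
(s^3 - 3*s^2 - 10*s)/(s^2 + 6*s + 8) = s*(s - 5)/(s + 4)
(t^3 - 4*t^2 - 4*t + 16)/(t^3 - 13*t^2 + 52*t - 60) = (t^2 - 2*t - 8)/(t^2 - 11*t + 30)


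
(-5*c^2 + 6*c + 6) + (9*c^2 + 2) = 4*c^2 + 6*c + 8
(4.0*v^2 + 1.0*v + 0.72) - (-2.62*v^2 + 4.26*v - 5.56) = 6.62*v^2 - 3.26*v + 6.28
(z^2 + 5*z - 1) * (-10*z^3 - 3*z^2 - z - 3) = -10*z^5 - 53*z^4 - 6*z^3 - 5*z^2 - 14*z + 3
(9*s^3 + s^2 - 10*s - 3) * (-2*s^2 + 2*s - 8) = -18*s^5 + 16*s^4 - 50*s^3 - 22*s^2 + 74*s + 24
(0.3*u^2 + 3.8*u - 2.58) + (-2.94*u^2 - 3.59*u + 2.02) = -2.64*u^2 + 0.21*u - 0.56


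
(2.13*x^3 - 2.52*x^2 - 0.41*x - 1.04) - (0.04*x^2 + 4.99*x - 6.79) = 2.13*x^3 - 2.56*x^2 - 5.4*x + 5.75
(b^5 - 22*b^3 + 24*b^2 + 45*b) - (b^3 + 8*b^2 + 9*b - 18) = b^5 - 23*b^3 + 16*b^2 + 36*b + 18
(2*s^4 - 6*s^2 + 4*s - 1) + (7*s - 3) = 2*s^4 - 6*s^2 + 11*s - 4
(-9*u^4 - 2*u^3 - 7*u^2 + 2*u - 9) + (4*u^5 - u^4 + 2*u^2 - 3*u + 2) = 4*u^5 - 10*u^4 - 2*u^3 - 5*u^2 - u - 7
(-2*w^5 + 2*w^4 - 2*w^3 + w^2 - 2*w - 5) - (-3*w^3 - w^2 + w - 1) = -2*w^5 + 2*w^4 + w^3 + 2*w^2 - 3*w - 4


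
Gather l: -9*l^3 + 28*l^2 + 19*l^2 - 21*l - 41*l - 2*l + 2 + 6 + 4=-9*l^3 + 47*l^2 - 64*l + 12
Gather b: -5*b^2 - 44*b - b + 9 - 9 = -5*b^2 - 45*b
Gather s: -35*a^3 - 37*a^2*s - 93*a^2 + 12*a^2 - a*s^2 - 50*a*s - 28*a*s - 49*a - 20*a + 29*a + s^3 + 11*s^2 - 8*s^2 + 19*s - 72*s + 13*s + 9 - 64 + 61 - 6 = -35*a^3 - 81*a^2 - 40*a + s^3 + s^2*(3 - a) + s*(-37*a^2 - 78*a - 40)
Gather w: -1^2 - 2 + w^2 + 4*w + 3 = w^2 + 4*w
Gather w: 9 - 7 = 2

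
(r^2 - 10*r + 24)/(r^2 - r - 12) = (r - 6)/(r + 3)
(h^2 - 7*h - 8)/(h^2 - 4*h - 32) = (h + 1)/(h + 4)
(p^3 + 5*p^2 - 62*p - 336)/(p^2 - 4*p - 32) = (p^2 + 13*p + 42)/(p + 4)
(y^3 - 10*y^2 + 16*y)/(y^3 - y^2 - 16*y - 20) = y*(-y^2 + 10*y - 16)/(-y^3 + y^2 + 16*y + 20)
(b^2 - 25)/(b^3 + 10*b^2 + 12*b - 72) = (b^2 - 25)/(b^3 + 10*b^2 + 12*b - 72)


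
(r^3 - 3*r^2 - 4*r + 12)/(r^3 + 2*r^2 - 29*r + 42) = (r + 2)/(r + 7)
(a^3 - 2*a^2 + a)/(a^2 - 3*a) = (a^2 - 2*a + 1)/(a - 3)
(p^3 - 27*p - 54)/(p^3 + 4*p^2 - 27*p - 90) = (p^2 - 3*p - 18)/(p^2 + p - 30)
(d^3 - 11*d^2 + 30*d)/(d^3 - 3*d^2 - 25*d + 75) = d*(d - 6)/(d^2 + 2*d - 15)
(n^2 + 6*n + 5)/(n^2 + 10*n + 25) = (n + 1)/(n + 5)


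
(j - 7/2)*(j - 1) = j^2 - 9*j/2 + 7/2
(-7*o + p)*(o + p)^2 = -7*o^3 - 13*o^2*p - 5*o*p^2 + p^3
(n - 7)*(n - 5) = n^2 - 12*n + 35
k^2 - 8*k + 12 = (k - 6)*(k - 2)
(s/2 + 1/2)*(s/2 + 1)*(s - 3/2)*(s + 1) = s^4/4 + 5*s^3/8 - s^2/4 - 11*s/8 - 3/4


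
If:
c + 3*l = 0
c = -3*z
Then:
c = -3*z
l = z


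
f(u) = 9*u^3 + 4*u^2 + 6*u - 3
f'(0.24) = 9.48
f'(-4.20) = 448.68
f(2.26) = 134.88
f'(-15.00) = 5961.00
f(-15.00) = -29568.00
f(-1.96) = -67.16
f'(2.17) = 150.50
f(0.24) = -1.21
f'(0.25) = 9.69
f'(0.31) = 11.07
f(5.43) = 1588.45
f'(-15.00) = 5961.00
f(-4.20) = -624.43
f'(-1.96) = 94.04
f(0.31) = -0.49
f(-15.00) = -29568.00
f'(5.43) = 845.53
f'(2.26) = 161.99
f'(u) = 27*u^2 + 8*u + 6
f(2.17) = 120.82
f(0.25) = -1.11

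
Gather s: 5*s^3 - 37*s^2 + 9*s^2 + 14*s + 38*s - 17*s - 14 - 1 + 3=5*s^3 - 28*s^2 + 35*s - 12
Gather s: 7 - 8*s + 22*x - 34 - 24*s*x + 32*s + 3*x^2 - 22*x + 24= s*(24 - 24*x) + 3*x^2 - 3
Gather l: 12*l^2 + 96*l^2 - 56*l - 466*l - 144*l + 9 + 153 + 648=108*l^2 - 666*l + 810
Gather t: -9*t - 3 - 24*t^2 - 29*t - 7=-24*t^2 - 38*t - 10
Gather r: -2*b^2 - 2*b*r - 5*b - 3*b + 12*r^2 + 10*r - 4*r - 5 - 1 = -2*b^2 - 8*b + 12*r^2 + r*(6 - 2*b) - 6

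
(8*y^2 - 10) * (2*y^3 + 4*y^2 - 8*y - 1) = 16*y^5 + 32*y^4 - 84*y^3 - 48*y^2 + 80*y + 10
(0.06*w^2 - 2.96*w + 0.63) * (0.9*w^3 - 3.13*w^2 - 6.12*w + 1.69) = 0.054*w^5 - 2.8518*w^4 + 9.4646*w^3 + 16.2447*w^2 - 8.858*w + 1.0647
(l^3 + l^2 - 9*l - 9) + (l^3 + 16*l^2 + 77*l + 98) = 2*l^3 + 17*l^2 + 68*l + 89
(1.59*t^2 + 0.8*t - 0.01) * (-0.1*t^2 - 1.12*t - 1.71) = -0.159*t^4 - 1.8608*t^3 - 3.6139*t^2 - 1.3568*t + 0.0171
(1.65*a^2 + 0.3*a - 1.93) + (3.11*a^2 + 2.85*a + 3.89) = 4.76*a^2 + 3.15*a + 1.96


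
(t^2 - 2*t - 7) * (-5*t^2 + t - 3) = -5*t^4 + 11*t^3 + 30*t^2 - t + 21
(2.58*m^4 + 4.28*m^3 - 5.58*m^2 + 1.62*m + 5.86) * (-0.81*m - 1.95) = -2.0898*m^5 - 8.4978*m^4 - 3.8262*m^3 + 9.5688*m^2 - 7.9056*m - 11.427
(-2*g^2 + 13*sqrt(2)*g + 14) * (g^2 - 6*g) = -2*g^4 + 12*g^3 + 13*sqrt(2)*g^3 - 78*sqrt(2)*g^2 + 14*g^2 - 84*g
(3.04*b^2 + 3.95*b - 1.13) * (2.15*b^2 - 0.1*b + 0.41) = 6.536*b^4 + 8.1885*b^3 - 1.5781*b^2 + 1.7325*b - 0.4633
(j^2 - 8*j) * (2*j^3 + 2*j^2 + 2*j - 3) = 2*j^5 - 14*j^4 - 14*j^3 - 19*j^2 + 24*j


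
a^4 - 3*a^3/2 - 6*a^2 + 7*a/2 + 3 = (a - 3)*(a - 1)*(a + 1/2)*(a + 2)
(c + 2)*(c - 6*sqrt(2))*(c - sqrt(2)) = c^3 - 7*sqrt(2)*c^2 + 2*c^2 - 14*sqrt(2)*c + 12*c + 24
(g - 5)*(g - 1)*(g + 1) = g^3 - 5*g^2 - g + 5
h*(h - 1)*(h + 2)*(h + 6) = h^4 + 7*h^3 + 4*h^2 - 12*h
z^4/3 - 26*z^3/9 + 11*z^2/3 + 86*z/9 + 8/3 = (z/3 + 1/3)*(z - 6)*(z - 4)*(z + 1/3)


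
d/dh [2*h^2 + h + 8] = 4*h + 1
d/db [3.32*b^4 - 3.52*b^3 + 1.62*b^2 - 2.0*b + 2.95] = 13.28*b^3 - 10.56*b^2 + 3.24*b - 2.0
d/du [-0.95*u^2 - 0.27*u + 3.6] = -1.9*u - 0.27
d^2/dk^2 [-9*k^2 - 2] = -18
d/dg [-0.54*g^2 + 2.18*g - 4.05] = 2.18 - 1.08*g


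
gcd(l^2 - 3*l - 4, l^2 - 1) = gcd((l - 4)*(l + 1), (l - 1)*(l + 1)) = l + 1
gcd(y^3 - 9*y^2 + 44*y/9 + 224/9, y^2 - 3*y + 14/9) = y - 7/3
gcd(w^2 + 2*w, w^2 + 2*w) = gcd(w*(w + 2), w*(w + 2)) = w^2 + 2*w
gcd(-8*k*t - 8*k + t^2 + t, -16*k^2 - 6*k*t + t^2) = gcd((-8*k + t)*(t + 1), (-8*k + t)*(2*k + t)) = -8*k + t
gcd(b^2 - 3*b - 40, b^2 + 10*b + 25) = b + 5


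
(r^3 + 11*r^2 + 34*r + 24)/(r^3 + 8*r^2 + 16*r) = (r^2 + 7*r + 6)/(r*(r + 4))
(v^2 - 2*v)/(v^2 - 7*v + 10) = v/(v - 5)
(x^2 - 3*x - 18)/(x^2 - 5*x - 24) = (x - 6)/(x - 8)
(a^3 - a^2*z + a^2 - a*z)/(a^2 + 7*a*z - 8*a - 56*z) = a*(a^2 - a*z + a - z)/(a^2 + 7*a*z - 8*a - 56*z)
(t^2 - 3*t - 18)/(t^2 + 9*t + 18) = (t - 6)/(t + 6)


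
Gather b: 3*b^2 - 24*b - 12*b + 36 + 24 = 3*b^2 - 36*b + 60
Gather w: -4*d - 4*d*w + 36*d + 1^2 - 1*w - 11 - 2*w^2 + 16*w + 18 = 32*d - 2*w^2 + w*(15 - 4*d) + 8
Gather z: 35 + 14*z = 14*z + 35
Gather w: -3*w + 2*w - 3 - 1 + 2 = -w - 2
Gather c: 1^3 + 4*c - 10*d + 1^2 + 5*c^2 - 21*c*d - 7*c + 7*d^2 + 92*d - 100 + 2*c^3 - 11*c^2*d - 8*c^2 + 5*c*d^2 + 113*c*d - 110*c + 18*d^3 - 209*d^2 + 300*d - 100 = 2*c^3 + c^2*(-11*d - 3) + c*(5*d^2 + 92*d - 113) + 18*d^3 - 202*d^2 + 382*d - 198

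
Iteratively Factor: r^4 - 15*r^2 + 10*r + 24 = (r - 2)*(r^3 + 2*r^2 - 11*r - 12) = (r - 3)*(r - 2)*(r^2 + 5*r + 4) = (r - 3)*(r - 2)*(r + 4)*(r + 1)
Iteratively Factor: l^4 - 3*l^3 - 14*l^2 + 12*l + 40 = (l + 2)*(l^3 - 5*l^2 - 4*l + 20) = (l + 2)^2*(l^2 - 7*l + 10) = (l - 2)*(l + 2)^2*(l - 5)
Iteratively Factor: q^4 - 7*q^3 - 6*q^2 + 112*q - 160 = (q - 4)*(q^3 - 3*q^2 - 18*q + 40) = (q - 4)*(q - 2)*(q^2 - q - 20) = (q - 4)*(q - 2)*(q + 4)*(q - 5)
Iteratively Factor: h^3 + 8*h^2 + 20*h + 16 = (h + 4)*(h^2 + 4*h + 4) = (h + 2)*(h + 4)*(h + 2)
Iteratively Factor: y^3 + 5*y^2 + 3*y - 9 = (y + 3)*(y^2 + 2*y - 3) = (y + 3)^2*(y - 1)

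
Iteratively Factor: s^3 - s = (s + 1)*(s^2 - s) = (s - 1)*(s + 1)*(s)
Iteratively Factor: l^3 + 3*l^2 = (l)*(l^2 + 3*l) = l^2*(l + 3)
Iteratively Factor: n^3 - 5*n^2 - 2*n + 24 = (n + 2)*(n^2 - 7*n + 12) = (n - 4)*(n + 2)*(n - 3)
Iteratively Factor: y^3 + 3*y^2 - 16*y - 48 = (y - 4)*(y^2 + 7*y + 12) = (y - 4)*(y + 4)*(y + 3)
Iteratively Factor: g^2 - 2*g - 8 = (g - 4)*(g + 2)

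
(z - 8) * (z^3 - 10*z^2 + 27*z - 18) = z^4 - 18*z^3 + 107*z^2 - 234*z + 144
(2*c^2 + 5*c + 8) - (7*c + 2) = 2*c^2 - 2*c + 6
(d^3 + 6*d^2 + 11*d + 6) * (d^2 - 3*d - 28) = d^5 + 3*d^4 - 35*d^3 - 195*d^2 - 326*d - 168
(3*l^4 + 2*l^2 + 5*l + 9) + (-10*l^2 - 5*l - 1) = 3*l^4 - 8*l^2 + 8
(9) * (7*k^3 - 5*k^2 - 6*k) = 63*k^3 - 45*k^2 - 54*k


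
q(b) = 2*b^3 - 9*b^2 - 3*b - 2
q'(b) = 6*b^2 - 18*b - 3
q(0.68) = -7.57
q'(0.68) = -12.47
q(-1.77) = -35.98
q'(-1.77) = 47.66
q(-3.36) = -169.39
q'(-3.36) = 125.22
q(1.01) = -12.15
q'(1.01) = -15.06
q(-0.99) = -9.79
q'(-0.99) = 20.70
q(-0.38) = -2.27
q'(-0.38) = 4.71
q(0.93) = -10.97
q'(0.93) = -14.55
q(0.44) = -4.89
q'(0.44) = -9.76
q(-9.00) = -2162.00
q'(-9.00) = 645.00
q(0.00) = -2.00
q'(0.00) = -3.00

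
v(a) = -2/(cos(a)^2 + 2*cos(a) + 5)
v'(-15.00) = 0.04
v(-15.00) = -0.49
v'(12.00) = 0.07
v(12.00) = -0.27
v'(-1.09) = 0.14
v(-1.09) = -0.33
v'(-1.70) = 0.15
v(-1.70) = -0.42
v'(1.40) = -0.16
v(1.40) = -0.37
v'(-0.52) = 0.07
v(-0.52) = -0.27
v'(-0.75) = 0.10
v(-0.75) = -0.29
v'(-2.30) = 0.06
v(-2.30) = -0.49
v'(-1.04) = 0.13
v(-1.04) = -0.32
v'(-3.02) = 0.00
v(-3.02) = -0.50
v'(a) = -2*(2*sin(a)*cos(a) + 2*sin(a))/(cos(a)^2 + 2*cos(a) + 5)^2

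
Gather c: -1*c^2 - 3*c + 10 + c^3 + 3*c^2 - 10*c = c^3 + 2*c^2 - 13*c + 10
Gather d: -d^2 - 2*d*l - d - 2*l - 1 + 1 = -d^2 + d*(-2*l - 1) - 2*l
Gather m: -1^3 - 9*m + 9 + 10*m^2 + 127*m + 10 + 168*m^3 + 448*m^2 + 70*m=168*m^3 + 458*m^2 + 188*m + 18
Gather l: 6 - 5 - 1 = 0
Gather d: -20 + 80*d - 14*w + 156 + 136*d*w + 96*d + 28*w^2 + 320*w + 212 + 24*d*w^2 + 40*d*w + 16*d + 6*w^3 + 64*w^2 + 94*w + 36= d*(24*w^2 + 176*w + 192) + 6*w^3 + 92*w^2 + 400*w + 384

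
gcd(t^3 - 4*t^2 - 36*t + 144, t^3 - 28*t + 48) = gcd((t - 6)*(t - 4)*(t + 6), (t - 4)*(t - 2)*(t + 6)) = t^2 + 2*t - 24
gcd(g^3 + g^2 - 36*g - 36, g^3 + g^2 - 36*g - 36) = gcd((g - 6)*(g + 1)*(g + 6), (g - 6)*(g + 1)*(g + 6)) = g^3 + g^2 - 36*g - 36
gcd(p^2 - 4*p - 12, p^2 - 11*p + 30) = p - 6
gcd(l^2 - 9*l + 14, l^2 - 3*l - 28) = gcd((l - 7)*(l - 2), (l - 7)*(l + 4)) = l - 7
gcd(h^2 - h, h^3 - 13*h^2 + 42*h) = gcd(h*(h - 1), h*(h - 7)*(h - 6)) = h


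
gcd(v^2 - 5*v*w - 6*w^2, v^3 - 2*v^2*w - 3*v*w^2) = v + w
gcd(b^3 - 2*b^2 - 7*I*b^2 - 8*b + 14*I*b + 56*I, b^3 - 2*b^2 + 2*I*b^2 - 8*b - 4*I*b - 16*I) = b^2 - 2*b - 8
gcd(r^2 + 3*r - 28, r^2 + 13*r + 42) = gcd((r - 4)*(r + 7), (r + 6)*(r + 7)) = r + 7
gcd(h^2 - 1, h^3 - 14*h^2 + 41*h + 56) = h + 1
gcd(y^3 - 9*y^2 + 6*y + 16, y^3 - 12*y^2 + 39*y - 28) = 1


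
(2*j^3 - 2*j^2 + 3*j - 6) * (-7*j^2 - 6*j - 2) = -14*j^5 + 2*j^4 - 13*j^3 + 28*j^2 + 30*j + 12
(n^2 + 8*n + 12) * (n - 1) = n^3 + 7*n^2 + 4*n - 12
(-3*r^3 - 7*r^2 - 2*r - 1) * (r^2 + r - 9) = -3*r^5 - 10*r^4 + 18*r^3 + 60*r^2 + 17*r + 9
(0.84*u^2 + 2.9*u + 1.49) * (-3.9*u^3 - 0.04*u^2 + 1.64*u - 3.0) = -3.276*u^5 - 11.3436*u^4 - 4.5494*u^3 + 2.1764*u^2 - 6.2564*u - 4.47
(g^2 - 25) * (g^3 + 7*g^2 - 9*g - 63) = g^5 + 7*g^4 - 34*g^3 - 238*g^2 + 225*g + 1575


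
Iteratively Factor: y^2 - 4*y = (y)*(y - 4)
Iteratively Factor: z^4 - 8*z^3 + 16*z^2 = (z - 4)*(z^3 - 4*z^2) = z*(z - 4)*(z^2 - 4*z) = z*(z - 4)^2*(z)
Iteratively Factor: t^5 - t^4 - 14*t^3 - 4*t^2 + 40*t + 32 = (t + 2)*(t^4 - 3*t^3 - 8*t^2 + 12*t + 16) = (t + 1)*(t + 2)*(t^3 - 4*t^2 - 4*t + 16) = (t - 4)*(t + 1)*(t + 2)*(t^2 - 4) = (t - 4)*(t + 1)*(t + 2)^2*(t - 2)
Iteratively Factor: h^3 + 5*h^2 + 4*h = (h + 1)*(h^2 + 4*h) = (h + 1)*(h + 4)*(h)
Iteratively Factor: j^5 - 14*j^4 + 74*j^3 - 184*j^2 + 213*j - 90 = (j - 3)*(j^4 - 11*j^3 + 41*j^2 - 61*j + 30) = (j - 5)*(j - 3)*(j^3 - 6*j^2 + 11*j - 6) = (j - 5)*(j - 3)^2*(j^2 - 3*j + 2) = (j - 5)*(j - 3)^2*(j - 2)*(j - 1)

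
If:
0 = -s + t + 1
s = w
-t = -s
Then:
No Solution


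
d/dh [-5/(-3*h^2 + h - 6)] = 5*(1 - 6*h)/(3*h^2 - h + 6)^2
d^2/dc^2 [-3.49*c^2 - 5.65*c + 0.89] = -6.98000000000000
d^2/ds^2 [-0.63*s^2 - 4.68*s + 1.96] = -1.26000000000000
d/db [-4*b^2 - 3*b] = -8*b - 3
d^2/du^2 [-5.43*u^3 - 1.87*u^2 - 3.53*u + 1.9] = -32.58*u - 3.74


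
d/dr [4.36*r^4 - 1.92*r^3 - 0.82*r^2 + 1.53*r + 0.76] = 17.44*r^3 - 5.76*r^2 - 1.64*r + 1.53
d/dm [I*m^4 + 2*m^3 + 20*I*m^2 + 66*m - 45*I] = 4*I*m^3 + 6*m^2 + 40*I*m + 66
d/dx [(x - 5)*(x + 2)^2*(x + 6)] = 4*x^3 + 15*x^2 - 44*x - 116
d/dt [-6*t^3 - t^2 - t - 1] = -18*t^2 - 2*t - 1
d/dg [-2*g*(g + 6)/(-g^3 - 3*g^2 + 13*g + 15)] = 2*(-g*(g + 6)*(3*g^2 + 6*g - 13) + 2*(g + 3)*(g^3 + 3*g^2 - 13*g - 15))/(g^3 + 3*g^2 - 13*g - 15)^2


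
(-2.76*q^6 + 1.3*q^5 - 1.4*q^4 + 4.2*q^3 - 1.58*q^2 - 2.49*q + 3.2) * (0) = 0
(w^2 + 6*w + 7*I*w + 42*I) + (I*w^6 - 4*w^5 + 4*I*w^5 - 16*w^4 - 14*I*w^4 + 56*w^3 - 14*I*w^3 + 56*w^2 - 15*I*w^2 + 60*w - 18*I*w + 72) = I*w^6 - 4*w^5 + 4*I*w^5 - 16*w^4 - 14*I*w^4 + 56*w^3 - 14*I*w^3 + 57*w^2 - 15*I*w^2 + 66*w - 11*I*w + 72 + 42*I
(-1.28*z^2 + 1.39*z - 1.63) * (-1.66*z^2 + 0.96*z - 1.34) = 2.1248*z^4 - 3.5362*z^3 + 5.7554*z^2 - 3.4274*z + 2.1842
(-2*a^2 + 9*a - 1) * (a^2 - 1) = -2*a^4 + 9*a^3 + a^2 - 9*a + 1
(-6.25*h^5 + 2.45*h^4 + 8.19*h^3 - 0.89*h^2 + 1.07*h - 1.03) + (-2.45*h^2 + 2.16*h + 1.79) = -6.25*h^5 + 2.45*h^4 + 8.19*h^3 - 3.34*h^2 + 3.23*h + 0.76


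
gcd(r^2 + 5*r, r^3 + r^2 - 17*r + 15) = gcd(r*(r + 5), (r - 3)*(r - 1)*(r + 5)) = r + 5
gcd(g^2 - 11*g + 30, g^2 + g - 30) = g - 5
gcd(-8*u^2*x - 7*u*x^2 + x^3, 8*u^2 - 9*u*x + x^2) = -8*u + x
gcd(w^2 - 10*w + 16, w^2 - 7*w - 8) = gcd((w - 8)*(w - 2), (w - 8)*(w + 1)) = w - 8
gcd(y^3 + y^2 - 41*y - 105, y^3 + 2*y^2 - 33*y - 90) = y^2 + 8*y + 15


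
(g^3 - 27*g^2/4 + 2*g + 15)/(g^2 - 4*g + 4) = (4*g^2 - 19*g - 30)/(4*(g - 2))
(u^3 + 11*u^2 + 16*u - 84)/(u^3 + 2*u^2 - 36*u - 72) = (u^2 + 5*u - 14)/(u^2 - 4*u - 12)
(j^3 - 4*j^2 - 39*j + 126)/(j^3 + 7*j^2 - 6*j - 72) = (j - 7)/(j + 4)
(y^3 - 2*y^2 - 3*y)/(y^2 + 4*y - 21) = y*(y + 1)/(y + 7)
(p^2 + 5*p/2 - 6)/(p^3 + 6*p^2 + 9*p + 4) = (p - 3/2)/(p^2 + 2*p + 1)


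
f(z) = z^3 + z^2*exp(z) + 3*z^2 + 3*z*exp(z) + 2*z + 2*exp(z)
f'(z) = z^2*exp(z) + 3*z^2 + 5*z*exp(z) + 6*z + 5*exp(z) + 2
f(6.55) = 45560.78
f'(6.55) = 56565.80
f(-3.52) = -13.37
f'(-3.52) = 18.04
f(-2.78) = -3.77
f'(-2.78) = 8.43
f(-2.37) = -1.15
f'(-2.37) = 4.52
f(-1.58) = 0.33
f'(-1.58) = -0.07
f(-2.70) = -3.13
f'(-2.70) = 7.59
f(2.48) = 224.83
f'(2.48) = 316.55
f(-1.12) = 0.08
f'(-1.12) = -0.74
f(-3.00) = -5.90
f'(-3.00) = 10.95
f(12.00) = 29623556.04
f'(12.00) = 34016257.41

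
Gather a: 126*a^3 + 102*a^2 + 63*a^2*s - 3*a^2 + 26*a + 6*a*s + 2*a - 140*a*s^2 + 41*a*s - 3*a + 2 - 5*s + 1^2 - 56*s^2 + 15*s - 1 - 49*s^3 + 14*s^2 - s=126*a^3 + a^2*(63*s + 99) + a*(-140*s^2 + 47*s + 25) - 49*s^3 - 42*s^2 + 9*s + 2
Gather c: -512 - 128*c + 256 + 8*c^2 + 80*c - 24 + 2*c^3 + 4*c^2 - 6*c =2*c^3 + 12*c^2 - 54*c - 280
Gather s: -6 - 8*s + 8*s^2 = 8*s^2 - 8*s - 6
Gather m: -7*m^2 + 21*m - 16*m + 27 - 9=-7*m^2 + 5*m + 18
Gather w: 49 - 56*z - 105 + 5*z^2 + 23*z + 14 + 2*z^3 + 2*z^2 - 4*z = 2*z^3 + 7*z^2 - 37*z - 42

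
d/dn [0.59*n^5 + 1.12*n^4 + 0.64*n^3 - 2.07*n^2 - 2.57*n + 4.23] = 2.95*n^4 + 4.48*n^3 + 1.92*n^2 - 4.14*n - 2.57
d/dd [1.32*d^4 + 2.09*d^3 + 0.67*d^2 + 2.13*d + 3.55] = 5.28*d^3 + 6.27*d^2 + 1.34*d + 2.13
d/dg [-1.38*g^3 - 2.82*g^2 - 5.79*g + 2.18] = -4.14*g^2 - 5.64*g - 5.79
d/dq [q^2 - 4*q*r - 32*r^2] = 2*q - 4*r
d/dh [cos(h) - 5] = -sin(h)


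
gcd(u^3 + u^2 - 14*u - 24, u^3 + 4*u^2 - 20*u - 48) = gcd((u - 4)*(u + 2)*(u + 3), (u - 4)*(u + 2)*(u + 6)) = u^2 - 2*u - 8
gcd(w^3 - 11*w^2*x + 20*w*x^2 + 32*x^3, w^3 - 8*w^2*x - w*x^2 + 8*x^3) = -w^2 + 7*w*x + 8*x^2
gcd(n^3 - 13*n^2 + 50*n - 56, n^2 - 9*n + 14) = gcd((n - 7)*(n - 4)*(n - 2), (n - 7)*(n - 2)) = n^2 - 9*n + 14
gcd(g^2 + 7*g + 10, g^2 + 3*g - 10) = g + 5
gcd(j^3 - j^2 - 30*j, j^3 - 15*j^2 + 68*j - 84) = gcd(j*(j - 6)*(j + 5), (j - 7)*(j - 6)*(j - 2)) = j - 6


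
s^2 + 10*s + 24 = (s + 4)*(s + 6)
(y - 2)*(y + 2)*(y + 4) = y^3 + 4*y^2 - 4*y - 16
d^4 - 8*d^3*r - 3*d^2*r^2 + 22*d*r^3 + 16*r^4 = (d - 8*r)*(d - 2*r)*(d + r)^2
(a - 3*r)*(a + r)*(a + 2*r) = a^3 - 7*a*r^2 - 6*r^3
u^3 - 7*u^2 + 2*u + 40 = (u - 5)*(u - 4)*(u + 2)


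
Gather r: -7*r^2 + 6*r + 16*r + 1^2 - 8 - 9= -7*r^2 + 22*r - 16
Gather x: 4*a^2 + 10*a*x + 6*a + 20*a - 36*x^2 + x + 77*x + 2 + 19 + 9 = 4*a^2 + 26*a - 36*x^2 + x*(10*a + 78) + 30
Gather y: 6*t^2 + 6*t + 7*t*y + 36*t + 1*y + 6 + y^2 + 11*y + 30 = 6*t^2 + 42*t + y^2 + y*(7*t + 12) + 36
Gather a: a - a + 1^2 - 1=0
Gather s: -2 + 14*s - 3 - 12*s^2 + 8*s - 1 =-12*s^2 + 22*s - 6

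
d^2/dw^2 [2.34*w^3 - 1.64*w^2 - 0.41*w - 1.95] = 14.04*w - 3.28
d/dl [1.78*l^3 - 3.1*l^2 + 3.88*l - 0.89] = 5.34*l^2 - 6.2*l + 3.88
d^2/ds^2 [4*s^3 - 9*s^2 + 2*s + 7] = 24*s - 18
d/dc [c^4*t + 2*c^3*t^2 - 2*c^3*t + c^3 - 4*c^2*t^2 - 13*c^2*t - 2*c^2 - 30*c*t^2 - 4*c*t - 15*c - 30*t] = 4*c^3*t + 6*c^2*t^2 - 6*c^2*t + 3*c^2 - 8*c*t^2 - 26*c*t - 4*c - 30*t^2 - 4*t - 15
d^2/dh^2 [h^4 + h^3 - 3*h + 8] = 6*h*(2*h + 1)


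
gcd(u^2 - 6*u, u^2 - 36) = u - 6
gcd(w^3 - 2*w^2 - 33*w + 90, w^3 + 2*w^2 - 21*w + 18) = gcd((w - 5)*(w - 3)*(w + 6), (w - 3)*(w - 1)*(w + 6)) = w^2 + 3*w - 18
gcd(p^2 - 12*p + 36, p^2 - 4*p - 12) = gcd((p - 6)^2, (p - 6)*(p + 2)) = p - 6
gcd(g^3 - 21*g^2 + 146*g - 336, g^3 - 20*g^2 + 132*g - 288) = g^2 - 14*g + 48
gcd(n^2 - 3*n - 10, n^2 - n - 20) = n - 5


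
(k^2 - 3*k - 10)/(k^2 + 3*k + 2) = (k - 5)/(k + 1)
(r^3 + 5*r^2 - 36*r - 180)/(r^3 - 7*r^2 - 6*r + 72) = (r^2 + 11*r + 30)/(r^2 - r - 12)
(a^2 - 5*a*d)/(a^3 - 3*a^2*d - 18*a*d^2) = (-a + 5*d)/(-a^2 + 3*a*d + 18*d^2)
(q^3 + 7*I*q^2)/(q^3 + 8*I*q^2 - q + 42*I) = q^2/(q^2 + I*q + 6)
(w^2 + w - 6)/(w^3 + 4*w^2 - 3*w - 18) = 1/(w + 3)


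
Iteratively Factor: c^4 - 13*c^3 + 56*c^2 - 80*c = (c - 4)*(c^3 - 9*c^2 + 20*c) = c*(c - 4)*(c^2 - 9*c + 20) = c*(c - 4)^2*(c - 5)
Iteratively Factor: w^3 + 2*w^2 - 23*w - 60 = (w - 5)*(w^2 + 7*w + 12) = (w - 5)*(w + 3)*(w + 4)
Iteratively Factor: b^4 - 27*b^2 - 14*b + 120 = (b - 2)*(b^3 + 2*b^2 - 23*b - 60) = (b - 2)*(b + 3)*(b^2 - b - 20) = (b - 2)*(b + 3)*(b + 4)*(b - 5)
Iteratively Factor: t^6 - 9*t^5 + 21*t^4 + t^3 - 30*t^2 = (t + 1)*(t^5 - 10*t^4 + 31*t^3 - 30*t^2) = (t - 5)*(t + 1)*(t^4 - 5*t^3 + 6*t^2) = t*(t - 5)*(t + 1)*(t^3 - 5*t^2 + 6*t) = t*(t - 5)*(t - 3)*(t + 1)*(t^2 - 2*t) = t*(t - 5)*(t - 3)*(t - 2)*(t + 1)*(t)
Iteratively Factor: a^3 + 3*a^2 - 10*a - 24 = (a + 2)*(a^2 + a - 12) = (a + 2)*(a + 4)*(a - 3)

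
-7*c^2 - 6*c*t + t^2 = (-7*c + t)*(c + t)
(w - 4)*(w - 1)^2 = w^3 - 6*w^2 + 9*w - 4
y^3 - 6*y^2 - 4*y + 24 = (y - 6)*(y - 2)*(y + 2)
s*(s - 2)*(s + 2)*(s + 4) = s^4 + 4*s^3 - 4*s^2 - 16*s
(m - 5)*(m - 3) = m^2 - 8*m + 15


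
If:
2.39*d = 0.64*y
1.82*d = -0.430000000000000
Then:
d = -0.24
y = -0.88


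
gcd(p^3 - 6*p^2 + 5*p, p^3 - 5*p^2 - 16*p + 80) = p - 5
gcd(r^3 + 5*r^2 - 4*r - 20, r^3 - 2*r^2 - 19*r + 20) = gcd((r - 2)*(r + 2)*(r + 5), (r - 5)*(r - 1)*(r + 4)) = 1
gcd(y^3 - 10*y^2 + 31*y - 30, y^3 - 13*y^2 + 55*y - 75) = y^2 - 8*y + 15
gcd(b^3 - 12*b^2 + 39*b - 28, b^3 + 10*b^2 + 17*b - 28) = b - 1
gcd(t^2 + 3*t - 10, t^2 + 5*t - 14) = t - 2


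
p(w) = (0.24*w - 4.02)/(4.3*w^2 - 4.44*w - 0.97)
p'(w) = (4.44 - 8.6*w)*(0.24*w - 4.02)/(4.3*w^2 - 4.44*w - 0.97)^2 + 0.24/(4.3*w^2 - 4.44*w - 0.97)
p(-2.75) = -0.11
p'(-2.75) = -0.06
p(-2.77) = -0.11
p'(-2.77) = -0.06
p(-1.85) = -0.20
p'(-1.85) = -0.18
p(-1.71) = -0.23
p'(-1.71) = -0.22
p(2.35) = -0.28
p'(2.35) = 0.38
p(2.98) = -0.14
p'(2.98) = 0.13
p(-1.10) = -0.47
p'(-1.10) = -0.69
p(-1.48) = -0.29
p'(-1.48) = -0.32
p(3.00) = -0.14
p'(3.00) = 0.13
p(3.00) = -0.14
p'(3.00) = 0.13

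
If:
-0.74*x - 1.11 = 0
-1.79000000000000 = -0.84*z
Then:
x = -1.50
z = 2.13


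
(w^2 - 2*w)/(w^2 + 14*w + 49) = w*(w - 2)/(w^2 + 14*w + 49)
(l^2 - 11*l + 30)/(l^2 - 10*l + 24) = (l - 5)/(l - 4)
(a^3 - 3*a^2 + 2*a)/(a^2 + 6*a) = (a^2 - 3*a + 2)/(a + 6)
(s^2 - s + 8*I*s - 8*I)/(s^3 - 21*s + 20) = (s + 8*I)/(s^2 + s - 20)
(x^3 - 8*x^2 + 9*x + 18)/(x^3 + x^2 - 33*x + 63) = (x^2 - 5*x - 6)/(x^2 + 4*x - 21)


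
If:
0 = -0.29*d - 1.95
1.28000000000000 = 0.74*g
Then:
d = -6.72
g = 1.73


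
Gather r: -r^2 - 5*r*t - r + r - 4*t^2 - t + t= -r^2 - 5*r*t - 4*t^2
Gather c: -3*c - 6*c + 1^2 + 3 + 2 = 6 - 9*c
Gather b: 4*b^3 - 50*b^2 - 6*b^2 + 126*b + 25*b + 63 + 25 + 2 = 4*b^3 - 56*b^2 + 151*b + 90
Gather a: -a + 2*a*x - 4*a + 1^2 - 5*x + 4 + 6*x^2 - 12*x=a*(2*x - 5) + 6*x^2 - 17*x + 5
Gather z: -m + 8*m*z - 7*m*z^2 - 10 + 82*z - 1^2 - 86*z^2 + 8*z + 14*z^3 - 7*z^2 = -m + 14*z^3 + z^2*(-7*m - 93) + z*(8*m + 90) - 11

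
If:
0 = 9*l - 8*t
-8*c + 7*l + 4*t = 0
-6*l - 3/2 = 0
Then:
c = -23/64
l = -1/4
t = -9/32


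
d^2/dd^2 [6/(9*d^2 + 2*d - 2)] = 12*(-81*d^2 - 18*d + 4*(9*d + 1)^2 + 18)/(9*d^2 + 2*d - 2)^3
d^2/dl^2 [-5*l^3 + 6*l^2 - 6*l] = 12 - 30*l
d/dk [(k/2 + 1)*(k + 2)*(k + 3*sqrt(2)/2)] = (k/2 + 1)*(3*k + 2 + 3*sqrt(2))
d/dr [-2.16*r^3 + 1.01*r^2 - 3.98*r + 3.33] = -6.48*r^2 + 2.02*r - 3.98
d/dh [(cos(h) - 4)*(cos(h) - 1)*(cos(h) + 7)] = (-3*cos(h)^2 - 4*cos(h) + 31)*sin(h)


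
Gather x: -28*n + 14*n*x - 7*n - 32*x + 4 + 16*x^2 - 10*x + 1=-35*n + 16*x^2 + x*(14*n - 42) + 5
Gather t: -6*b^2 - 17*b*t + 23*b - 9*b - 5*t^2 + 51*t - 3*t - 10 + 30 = -6*b^2 + 14*b - 5*t^2 + t*(48 - 17*b) + 20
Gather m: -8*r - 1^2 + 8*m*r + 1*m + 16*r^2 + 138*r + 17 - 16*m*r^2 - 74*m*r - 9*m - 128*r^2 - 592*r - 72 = m*(-16*r^2 - 66*r - 8) - 112*r^2 - 462*r - 56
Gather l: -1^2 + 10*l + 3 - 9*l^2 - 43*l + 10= -9*l^2 - 33*l + 12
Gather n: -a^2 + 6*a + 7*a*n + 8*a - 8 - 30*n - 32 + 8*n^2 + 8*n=-a^2 + 14*a + 8*n^2 + n*(7*a - 22) - 40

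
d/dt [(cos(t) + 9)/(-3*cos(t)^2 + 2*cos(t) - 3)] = 3*(sin(t)^2 - 18*cos(t) + 6)*sin(t)/(3*sin(t)^2 + 2*cos(t) - 6)^2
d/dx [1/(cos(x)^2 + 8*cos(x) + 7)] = 2*(cos(x) + 4)*sin(x)/(cos(x)^2 + 8*cos(x) + 7)^2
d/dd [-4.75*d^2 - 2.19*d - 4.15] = -9.5*d - 2.19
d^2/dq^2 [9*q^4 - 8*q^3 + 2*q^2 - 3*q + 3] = 108*q^2 - 48*q + 4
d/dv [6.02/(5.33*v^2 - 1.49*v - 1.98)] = (8.9698 - 64.1732*v)/(-5.33*v^2 + 1.49*v + 1.98)^2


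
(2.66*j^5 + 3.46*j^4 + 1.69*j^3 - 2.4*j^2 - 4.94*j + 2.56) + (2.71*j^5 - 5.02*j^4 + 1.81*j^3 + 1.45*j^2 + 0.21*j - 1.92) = 5.37*j^5 - 1.56*j^4 + 3.5*j^3 - 0.95*j^2 - 4.73*j + 0.64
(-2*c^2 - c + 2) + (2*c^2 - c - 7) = -2*c - 5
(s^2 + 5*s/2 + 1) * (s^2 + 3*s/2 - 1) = s^4 + 4*s^3 + 15*s^2/4 - s - 1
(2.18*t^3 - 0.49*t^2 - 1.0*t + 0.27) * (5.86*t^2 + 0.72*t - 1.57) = 12.7748*t^5 - 1.3018*t^4 - 9.6354*t^3 + 1.6315*t^2 + 1.7644*t - 0.4239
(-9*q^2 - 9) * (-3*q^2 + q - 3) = 27*q^4 - 9*q^3 + 54*q^2 - 9*q + 27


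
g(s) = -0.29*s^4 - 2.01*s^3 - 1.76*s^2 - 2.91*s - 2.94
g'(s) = -1.16*s^3 - 6.03*s^2 - 3.52*s - 2.91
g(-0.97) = -0.20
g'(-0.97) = -4.11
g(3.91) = -229.16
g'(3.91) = -178.20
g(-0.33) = -2.10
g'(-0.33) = -2.36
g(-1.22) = 1.00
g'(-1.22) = -5.48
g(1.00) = -9.91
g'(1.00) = -13.62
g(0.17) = -3.50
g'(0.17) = -3.69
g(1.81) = -29.00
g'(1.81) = -35.91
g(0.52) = -5.23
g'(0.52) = -6.53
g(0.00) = -2.94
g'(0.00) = -2.91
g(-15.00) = -8252.79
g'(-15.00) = 2608.14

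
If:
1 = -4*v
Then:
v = -1/4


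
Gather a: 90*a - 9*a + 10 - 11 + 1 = 81*a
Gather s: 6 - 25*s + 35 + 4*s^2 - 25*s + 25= 4*s^2 - 50*s + 66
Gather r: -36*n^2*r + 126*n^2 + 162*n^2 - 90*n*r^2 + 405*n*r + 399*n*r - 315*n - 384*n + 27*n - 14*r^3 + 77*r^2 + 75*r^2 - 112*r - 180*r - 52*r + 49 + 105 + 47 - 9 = 288*n^2 - 672*n - 14*r^3 + r^2*(152 - 90*n) + r*(-36*n^2 + 804*n - 344) + 192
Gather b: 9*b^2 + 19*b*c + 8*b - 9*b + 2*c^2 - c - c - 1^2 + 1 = 9*b^2 + b*(19*c - 1) + 2*c^2 - 2*c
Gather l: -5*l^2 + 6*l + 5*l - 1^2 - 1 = -5*l^2 + 11*l - 2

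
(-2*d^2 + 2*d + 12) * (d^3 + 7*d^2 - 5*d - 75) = -2*d^5 - 12*d^4 + 36*d^3 + 224*d^2 - 210*d - 900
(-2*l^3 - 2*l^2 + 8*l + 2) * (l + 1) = -2*l^4 - 4*l^3 + 6*l^2 + 10*l + 2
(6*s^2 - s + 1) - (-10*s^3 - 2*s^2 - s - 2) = 10*s^3 + 8*s^2 + 3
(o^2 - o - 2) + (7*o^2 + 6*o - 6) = 8*o^2 + 5*o - 8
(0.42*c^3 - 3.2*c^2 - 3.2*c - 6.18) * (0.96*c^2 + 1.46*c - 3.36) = 0.4032*c^5 - 2.4588*c^4 - 9.1552*c^3 + 0.147200000000002*c^2 + 1.7292*c + 20.7648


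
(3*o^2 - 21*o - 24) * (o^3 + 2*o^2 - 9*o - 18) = 3*o^5 - 15*o^4 - 93*o^3 + 87*o^2 + 594*o + 432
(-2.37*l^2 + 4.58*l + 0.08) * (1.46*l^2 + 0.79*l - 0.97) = -3.4602*l^4 + 4.8145*l^3 + 6.0339*l^2 - 4.3794*l - 0.0776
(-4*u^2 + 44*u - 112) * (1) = -4*u^2 + 44*u - 112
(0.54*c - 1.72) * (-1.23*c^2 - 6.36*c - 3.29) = -0.6642*c^3 - 1.3188*c^2 + 9.1626*c + 5.6588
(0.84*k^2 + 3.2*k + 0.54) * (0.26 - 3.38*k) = -2.8392*k^3 - 10.5976*k^2 - 0.9932*k + 0.1404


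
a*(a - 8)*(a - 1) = a^3 - 9*a^2 + 8*a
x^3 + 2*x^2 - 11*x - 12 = (x - 3)*(x + 1)*(x + 4)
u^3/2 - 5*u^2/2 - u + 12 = (u/2 + 1)*(u - 4)*(u - 3)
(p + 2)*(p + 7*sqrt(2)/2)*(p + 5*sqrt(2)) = p^3 + 2*p^2 + 17*sqrt(2)*p^2/2 + 17*sqrt(2)*p + 35*p + 70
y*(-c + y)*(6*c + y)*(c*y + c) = -6*c^3*y^2 - 6*c^3*y + 5*c^2*y^3 + 5*c^2*y^2 + c*y^4 + c*y^3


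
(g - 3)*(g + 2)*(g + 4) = g^3 + 3*g^2 - 10*g - 24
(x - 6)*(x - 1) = x^2 - 7*x + 6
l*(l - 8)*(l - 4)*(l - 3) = l^4 - 15*l^3 + 68*l^2 - 96*l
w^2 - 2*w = w*(w - 2)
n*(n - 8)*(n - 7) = n^3 - 15*n^2 + 56*n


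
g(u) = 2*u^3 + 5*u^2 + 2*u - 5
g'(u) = 6*u^2 + 10*u + 2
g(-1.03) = -3.94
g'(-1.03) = -1.93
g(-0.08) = -5.13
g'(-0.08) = 1.24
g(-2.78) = -14.89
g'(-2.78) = 20.57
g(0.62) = -1.36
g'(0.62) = 10.51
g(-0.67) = -4.70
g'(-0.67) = -2.01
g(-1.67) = -3.71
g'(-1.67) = 2.03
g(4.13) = 229.43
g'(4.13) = 145.64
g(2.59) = 68.47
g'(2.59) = 68.15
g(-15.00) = -5660.00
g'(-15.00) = 1202.00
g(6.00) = 619.00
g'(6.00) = 278.00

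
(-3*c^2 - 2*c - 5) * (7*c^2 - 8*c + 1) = -21*c^4 + 10*c^3 - 22*c^2 + 38*c - 5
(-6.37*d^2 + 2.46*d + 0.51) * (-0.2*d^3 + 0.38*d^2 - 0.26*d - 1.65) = 1.274*d^5 - 2.9126*d^4 + 2.489*d^3 + 10.0647*d^2 - 4.1916*d - 0.8415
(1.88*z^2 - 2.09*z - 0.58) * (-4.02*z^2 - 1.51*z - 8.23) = -7.5576*z^4 + 5.563*z^3 - 9.9849*z^2 + 18.0765*z + 4.7734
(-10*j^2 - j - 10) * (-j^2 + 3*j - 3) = 10*j^4 - 29*j^3 + 37*j^2 - 27*j + 30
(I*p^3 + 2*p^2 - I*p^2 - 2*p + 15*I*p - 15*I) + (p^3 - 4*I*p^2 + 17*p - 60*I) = p^3 + I*p^3 + 2*p^2 - 5*I*p^2 + 15*p + 15*I*p - 75*I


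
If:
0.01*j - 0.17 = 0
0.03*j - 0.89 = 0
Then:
No Solution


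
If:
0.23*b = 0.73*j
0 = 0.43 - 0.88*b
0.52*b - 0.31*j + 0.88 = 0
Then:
No Solution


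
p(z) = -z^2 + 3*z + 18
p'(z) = 3 - 2*z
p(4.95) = 8.35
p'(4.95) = -6.90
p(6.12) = -1.09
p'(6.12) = -9.24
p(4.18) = 13.07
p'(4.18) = -5.36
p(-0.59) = 15.88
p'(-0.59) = 4.18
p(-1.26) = 12.63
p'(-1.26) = 5.52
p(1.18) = 20.15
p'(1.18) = 0.64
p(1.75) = 20.19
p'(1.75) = -0.50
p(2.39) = 19.46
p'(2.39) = -1.78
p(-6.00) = -36.00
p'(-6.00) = 15.00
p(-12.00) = -162.00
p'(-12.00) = 27.00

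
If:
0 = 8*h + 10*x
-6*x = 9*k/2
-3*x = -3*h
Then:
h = 0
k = 0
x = 0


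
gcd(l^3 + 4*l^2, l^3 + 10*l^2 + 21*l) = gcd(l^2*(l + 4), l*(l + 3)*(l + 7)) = l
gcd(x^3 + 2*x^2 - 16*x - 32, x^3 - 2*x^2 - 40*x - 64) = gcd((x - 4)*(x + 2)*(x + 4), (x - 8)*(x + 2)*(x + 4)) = x^2 + 6*x + 8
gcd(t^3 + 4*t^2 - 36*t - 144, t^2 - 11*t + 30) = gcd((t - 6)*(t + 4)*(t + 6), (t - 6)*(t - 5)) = t - 6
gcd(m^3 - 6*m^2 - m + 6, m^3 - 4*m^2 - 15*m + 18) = m^2 - 7*m + 6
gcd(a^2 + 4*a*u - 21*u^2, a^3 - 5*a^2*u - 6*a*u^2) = 1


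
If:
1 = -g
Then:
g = -1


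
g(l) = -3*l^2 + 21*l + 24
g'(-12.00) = 93.00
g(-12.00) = -660.00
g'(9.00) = -33.00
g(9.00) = -30.00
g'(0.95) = 15.30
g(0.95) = 41.24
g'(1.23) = 13.62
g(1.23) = 45.29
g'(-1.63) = 30.78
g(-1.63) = -18.20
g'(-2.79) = 37.74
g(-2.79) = -57.94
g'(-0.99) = 26.94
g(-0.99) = 0.27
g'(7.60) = -24.60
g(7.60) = 10.32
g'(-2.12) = 33.72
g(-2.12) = -34.00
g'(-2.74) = 37.44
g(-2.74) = -56.06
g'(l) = 21 - 6*l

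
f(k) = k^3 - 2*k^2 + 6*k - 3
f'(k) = 3*k^2 - 4*k + 6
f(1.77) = 6.90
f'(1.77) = 8.32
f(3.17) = 27.78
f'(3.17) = 23.47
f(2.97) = 23.38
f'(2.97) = 20.58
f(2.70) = 18.30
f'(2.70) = 17.07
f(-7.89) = -666.01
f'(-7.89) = 224.32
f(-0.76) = -9.15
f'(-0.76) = 10.77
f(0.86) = 1.32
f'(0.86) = 4.78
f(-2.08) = -33.13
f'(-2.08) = 27.30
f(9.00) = 618.00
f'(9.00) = 213.00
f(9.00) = 618.00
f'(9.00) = 213.00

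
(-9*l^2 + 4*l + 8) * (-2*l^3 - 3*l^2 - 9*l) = 18*l^5 + 19*l^4 + 53*l^3 - 60*l^2 - 72*l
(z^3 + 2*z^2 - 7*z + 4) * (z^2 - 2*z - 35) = z^5 - 46*z^3 - 52*z^2 + 237*z - 140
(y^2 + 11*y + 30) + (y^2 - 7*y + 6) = 2*y^2 + 4*y + 36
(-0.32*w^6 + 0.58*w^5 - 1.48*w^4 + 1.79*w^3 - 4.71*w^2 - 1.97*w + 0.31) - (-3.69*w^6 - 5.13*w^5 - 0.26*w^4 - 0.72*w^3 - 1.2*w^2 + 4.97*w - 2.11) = 3.37*w^6 + 5.71*w^5 - 1.22*w^4 + 2.51*w^3 - 3.51*w^2 - 6.94*w + 2.42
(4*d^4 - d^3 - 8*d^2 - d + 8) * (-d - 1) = -4*d^5 - 3*d^4 + 9*d^3 + 9*d^2 - 7*d - 8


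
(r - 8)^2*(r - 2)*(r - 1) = r^4 - 19*r^3 + 114*r^2 - 224*r + 128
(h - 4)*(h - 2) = h^2 - 6*h + 8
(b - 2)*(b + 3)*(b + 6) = b^3 + 7*b^2 - 36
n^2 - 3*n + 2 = (n - 2)*(n - 1)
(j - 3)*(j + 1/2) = j^2 - 5*j/2 - 3/2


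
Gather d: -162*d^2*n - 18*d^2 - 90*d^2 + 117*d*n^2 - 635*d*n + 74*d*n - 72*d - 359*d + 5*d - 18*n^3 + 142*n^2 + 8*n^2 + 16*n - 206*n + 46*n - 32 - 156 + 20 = d^2*(-162*n - 108) + d*(117*n^2 - 561*n - 426) - 18*n^3 + 150*n^2 - 144*n - 168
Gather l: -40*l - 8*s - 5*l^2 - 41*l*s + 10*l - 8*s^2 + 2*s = -5*l^2 + l*(-41*s - 30) - 8*s^2 - 6*s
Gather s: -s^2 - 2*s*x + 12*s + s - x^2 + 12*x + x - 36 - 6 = -s^2 + s*(13 - 2*x) - x^2 + 13*x - 42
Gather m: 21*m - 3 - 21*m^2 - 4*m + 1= -21*m^2 + 17*m - 2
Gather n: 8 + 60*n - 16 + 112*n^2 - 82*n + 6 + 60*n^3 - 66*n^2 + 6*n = 60*n^3 + 46*n^2 - 16*n - 2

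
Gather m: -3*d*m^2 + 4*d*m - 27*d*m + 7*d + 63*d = -3*d*m^2 - 23*d*m + 70*d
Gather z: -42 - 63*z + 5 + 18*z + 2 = -45*z - 35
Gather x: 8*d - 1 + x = 8*d + x - 1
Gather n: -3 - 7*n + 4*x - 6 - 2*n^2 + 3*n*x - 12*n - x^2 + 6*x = -2*n^2 + n*(3*x - 19) - x^2 + 10*x - 9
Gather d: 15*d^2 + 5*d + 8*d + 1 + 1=15*d^2 + 13*d + 2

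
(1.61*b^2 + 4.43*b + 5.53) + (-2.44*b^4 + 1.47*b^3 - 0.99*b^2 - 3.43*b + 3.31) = -2.44*b^4 + 1.47*b^3 + 0.62*b^2 + 1.0*b + 8.84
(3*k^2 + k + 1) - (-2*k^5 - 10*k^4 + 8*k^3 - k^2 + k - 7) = 2*k^5 + 10*k^4 - 8*k^3 + 4*k^2 + 8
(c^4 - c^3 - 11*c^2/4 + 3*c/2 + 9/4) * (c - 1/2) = c^5 - 3*c^4/2 - 9*c^3/4 + 23*c^2/8 + 3*c/2 - 9/8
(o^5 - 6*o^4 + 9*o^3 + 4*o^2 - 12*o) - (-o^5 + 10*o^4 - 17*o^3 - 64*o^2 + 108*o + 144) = 2*o^5 - 16*o^4 + 26*o^3 + 68*o^2 - 120*o - 144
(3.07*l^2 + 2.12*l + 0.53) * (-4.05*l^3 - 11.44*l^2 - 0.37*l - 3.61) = -12.4335*l^5 - 43.7068*l^4 - 27.5352*l^3 - 17.9303*l^2 - 7.8493*l - 1.9133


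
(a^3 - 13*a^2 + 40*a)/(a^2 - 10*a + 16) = a*(a - 5)/(a - 2)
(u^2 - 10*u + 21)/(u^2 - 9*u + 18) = (u - 7)/(u - 6)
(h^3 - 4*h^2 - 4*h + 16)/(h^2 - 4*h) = h - 4/h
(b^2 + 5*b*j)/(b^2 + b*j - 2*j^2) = b*(b + 5*j)/(b^2 + b*j - 2*j^2)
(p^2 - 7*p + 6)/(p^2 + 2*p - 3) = (p - 6)/(p + 3)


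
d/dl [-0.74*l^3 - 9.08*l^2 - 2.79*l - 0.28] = -2.22*l^2 - 18.16*l - 2.79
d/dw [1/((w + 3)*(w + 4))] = (-2*w - 7)/(w^4 + 14*w^3 + 73*w^2 + 168*w + 144)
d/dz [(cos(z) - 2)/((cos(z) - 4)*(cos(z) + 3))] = (cos(z)^2 - 4*cos(z) + 14)*sin(z)/((cos(z) - 4)^2*(cos(z) + 3)^2)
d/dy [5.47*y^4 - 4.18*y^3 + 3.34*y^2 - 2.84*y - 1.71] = 21.88*y^3 - 12.54*y^2 + 6.68*y - 2.84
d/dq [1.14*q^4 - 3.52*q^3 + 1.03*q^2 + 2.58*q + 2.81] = 4.56*q^3 - 10.56*q^2 + 2.06*q + 2.58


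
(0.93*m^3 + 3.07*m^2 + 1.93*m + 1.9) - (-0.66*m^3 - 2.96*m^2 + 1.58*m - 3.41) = 1.59*m^3 + 6.03*m^2 + 0.35*m + 5.31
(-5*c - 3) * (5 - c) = 5*c^2 - 22*c - 15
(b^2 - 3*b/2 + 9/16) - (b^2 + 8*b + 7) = -19*b/2 - 103/16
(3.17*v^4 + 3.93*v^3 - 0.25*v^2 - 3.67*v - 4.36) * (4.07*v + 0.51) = 12.9019*v^5 + 17.6118*v^4 + 0.9868*v^3 - 15.0644*v^2 - 19.6169*v - 2.2236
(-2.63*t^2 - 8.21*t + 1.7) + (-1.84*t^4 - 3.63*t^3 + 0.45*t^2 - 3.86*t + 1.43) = -1.84*t^4 - 3.63*t^3 - 2.18*t^2 - 12.07*t + 3.13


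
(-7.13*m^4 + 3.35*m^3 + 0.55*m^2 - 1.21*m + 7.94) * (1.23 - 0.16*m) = 1.1408*m^5 - 9.3059*m^4 + 4.0325*m^3 + 0.8701*m^2 - 2.7587*m + 9.7662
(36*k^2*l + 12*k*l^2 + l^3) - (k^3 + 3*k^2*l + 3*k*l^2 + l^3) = -k^3 + 33*k^2*l + 9*k*l^2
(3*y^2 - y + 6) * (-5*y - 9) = -15*y^3 - 22*y^2 - 21*y - 54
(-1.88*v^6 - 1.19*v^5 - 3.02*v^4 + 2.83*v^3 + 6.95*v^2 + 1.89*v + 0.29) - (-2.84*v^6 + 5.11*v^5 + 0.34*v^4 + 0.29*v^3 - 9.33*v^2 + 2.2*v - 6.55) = 0.96*v^6 - 6.3*v^5 - 3.36*v^4 + 2.54*v^3 + 16.28*v^2 - 0.31*v + 6.84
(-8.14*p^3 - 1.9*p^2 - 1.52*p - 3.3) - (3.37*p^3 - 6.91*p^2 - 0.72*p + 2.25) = -11.51*p^3 + 5.01*p^2 - 0.8*p - 5.55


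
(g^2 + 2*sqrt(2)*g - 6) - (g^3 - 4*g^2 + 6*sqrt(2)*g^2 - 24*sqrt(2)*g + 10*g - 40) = -g^3 - 6*sqrt(2)*g^2 + 5*g^2 - 10*g + 26*sqrt(2)*g + 34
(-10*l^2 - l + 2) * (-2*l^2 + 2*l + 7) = 20*l^4 - 18*l^3 - 76*l^2 - 3*l + 14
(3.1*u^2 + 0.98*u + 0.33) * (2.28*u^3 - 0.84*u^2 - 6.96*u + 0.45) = 7.068*u^5 - 0.3696*u^4 - 21.6468*u^3 - 5.703*u^2 - 1.8558*u + 0.1485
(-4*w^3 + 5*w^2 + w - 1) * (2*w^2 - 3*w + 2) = -8*w^5 + 22*w^4 - 21*w^3 + 5*w^2 + 5*w - 2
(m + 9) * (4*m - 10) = 4*m^2 + 26*m - 90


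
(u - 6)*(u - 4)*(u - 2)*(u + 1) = u^4 - 11*u^3 + 32*u^2 - 4*u - 48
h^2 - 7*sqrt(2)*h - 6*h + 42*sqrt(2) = (h - 6)*(h - 7*sqrt(2))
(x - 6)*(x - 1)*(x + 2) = x^3 - 5*x^2 - 8*x + 12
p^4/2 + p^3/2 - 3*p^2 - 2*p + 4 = (p/2 + 1)*(p - 2)*(p - 1)*(p + 2)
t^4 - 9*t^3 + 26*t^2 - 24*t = t*(t - 4)*(t - 3)*(t - 2)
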